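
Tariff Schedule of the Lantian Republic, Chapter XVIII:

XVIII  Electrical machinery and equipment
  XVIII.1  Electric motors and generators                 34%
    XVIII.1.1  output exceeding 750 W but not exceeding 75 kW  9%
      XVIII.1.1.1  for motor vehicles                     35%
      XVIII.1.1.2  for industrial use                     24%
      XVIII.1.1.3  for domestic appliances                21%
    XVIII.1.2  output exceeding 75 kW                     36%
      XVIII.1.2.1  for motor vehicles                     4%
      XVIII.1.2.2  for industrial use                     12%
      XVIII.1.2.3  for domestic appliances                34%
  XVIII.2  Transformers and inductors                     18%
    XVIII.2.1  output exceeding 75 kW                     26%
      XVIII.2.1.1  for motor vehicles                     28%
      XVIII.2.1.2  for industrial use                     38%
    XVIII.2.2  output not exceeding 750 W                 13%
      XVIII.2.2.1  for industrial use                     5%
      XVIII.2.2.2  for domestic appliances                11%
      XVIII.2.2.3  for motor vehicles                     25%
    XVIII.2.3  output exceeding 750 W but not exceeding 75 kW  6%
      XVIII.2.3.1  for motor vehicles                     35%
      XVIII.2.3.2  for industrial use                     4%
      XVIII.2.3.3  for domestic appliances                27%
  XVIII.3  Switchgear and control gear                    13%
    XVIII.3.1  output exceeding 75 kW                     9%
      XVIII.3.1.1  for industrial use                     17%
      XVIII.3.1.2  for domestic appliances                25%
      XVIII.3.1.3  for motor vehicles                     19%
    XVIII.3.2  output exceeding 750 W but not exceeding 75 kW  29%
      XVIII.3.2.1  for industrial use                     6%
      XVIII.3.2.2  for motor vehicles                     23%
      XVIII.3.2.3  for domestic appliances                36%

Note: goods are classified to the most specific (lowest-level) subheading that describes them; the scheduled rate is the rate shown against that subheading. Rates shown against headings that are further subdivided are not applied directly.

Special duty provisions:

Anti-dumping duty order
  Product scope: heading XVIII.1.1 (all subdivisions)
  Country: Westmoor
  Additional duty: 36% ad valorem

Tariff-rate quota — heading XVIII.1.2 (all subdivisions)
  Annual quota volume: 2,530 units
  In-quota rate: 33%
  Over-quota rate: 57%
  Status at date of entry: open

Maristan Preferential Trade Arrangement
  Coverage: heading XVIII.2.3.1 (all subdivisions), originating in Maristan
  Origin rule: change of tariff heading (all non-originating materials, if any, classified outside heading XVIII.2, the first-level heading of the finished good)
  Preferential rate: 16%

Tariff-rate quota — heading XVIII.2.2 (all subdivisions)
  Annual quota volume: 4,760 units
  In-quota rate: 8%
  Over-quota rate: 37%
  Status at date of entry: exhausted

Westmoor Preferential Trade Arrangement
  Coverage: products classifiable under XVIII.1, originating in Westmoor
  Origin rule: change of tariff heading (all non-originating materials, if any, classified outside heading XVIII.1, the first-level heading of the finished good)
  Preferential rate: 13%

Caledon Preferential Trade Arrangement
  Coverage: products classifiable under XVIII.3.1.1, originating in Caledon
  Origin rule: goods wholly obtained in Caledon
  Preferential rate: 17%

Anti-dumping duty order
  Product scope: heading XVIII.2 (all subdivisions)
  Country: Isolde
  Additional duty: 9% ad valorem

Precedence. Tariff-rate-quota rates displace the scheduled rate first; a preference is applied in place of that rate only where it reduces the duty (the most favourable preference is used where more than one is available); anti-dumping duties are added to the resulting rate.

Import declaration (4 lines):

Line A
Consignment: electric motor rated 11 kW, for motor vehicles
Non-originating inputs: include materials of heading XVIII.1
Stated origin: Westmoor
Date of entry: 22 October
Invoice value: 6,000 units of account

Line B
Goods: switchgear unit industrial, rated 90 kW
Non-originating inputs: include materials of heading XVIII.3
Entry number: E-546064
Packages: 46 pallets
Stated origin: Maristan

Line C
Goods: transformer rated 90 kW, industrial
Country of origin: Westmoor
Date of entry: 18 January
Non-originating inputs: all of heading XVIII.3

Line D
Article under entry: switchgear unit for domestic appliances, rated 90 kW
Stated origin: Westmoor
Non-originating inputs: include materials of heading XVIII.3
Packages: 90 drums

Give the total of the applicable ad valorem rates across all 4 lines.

Line A: electric motor → XVIII.1; rated 11 kW → XVIII.1.1; for motor vehicles → XVIII.1.1.1. Scheduled 35%. Westmoor agreement on XVIII.1: CTH not met; anti-dumping (Westmoor, XVIII.1.1): +36%; total 35% + 36% = 71%. → 71%.
Line B: switchgear unit → XVIII.3; rated 90 kW → XVIII.3.1; industrial → XVIII.3.1.1. Scheduled 17%. Maristan agreement on XVIII.2.3.1: XVIII.3.1.1 not covered. → 17%.
Line C: transformer → XVIII.2; rated 90 kW → XVIII.2.1; industrial → XVIII.2.1.2. Scheduled 38%. Westmoor agreement on XVIII.1: XVIII.2.1.2 not covered. → 38%.
Line D: switchgear unit → XVIII.3; rated 90 kW → XVIII.3.1; for domestic appliances → XVIII.3.1.2. Scheduled 25%. Westmoor agreement on XVIII.1: XVIII.3.1.2 not covered. → 25%.
Sum: 71% + 17% + 38% + 25% = 151%.

151%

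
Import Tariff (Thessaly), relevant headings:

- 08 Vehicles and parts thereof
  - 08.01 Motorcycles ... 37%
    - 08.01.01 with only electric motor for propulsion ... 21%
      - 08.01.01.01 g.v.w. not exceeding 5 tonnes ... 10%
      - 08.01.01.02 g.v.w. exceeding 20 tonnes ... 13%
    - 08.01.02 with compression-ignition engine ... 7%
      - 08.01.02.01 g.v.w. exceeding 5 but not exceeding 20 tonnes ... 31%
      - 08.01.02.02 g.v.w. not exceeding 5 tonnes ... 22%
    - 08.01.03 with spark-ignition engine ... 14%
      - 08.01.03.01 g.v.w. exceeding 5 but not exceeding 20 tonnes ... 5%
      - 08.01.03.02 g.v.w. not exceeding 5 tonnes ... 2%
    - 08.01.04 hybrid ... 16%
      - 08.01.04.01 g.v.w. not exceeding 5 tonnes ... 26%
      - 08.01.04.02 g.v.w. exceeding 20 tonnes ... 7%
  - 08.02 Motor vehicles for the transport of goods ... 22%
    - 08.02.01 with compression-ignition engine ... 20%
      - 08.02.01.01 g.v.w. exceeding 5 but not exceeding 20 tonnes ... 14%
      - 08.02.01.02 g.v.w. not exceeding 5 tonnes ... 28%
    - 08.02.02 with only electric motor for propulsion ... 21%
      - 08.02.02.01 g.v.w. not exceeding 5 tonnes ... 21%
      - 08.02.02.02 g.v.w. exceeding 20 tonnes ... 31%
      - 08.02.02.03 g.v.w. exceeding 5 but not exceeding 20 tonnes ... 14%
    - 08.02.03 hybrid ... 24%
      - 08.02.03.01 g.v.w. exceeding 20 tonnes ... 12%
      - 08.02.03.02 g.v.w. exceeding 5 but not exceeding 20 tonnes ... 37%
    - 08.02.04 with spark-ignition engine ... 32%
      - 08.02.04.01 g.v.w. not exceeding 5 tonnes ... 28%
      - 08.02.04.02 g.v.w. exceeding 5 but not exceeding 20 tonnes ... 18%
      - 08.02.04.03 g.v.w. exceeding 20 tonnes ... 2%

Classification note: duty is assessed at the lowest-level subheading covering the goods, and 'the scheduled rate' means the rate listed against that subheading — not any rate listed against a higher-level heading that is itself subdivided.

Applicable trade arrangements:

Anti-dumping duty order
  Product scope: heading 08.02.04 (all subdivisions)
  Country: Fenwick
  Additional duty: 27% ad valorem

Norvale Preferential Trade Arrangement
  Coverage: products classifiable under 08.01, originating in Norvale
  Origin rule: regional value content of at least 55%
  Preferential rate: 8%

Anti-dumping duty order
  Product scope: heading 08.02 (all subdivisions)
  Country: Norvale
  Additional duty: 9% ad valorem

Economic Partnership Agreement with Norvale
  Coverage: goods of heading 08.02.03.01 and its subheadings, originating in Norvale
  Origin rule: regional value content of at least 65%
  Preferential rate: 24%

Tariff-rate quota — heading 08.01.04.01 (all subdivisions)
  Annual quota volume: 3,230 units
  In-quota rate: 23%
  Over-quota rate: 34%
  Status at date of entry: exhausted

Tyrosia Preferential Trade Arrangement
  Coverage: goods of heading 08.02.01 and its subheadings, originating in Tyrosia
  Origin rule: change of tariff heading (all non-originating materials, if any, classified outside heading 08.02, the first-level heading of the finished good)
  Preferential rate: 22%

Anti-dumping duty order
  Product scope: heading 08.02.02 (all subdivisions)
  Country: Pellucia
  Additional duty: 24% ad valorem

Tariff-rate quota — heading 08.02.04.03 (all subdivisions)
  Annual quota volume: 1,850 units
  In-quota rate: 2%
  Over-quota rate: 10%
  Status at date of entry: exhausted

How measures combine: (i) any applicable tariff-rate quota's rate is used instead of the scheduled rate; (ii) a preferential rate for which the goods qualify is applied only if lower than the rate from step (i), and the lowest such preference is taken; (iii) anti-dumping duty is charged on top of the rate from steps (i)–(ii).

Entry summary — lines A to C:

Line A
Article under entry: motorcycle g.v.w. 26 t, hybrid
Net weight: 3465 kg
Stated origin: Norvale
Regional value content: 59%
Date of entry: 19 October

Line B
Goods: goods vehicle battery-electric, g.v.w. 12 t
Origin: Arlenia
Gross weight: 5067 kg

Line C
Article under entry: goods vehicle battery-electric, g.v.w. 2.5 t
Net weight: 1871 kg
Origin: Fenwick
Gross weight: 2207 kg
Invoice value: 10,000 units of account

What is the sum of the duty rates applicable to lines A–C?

42%

Line A: motorcycle → 08.01; hybrid → 08.01.04; g.v.w. 26 t → 08.01.04.02. Scheduled 7%. Norvale agreement on 08.01: RVC ≥ 55% → 8% available; Norvale agreement on 08.02.03.01: 08.01.04.02 not covered; preference 8% not lower than 7% → no reduction. → 7%.
Line B: goods vehicle → 08.02; battery-electric → 08.02.02; g.v.w. 12 t → 08.02.02.03. Scheduled 14%. No special measure applies. → 14%.
Line C: goods vehicle → 08.02; battery-electric → 08.02.02; g.v.w. 2.5 t → 08.02.02.01. Scheduled 21%. No special measure applies. → 21%.
Sum: 7% + 14% + 21% = 42%.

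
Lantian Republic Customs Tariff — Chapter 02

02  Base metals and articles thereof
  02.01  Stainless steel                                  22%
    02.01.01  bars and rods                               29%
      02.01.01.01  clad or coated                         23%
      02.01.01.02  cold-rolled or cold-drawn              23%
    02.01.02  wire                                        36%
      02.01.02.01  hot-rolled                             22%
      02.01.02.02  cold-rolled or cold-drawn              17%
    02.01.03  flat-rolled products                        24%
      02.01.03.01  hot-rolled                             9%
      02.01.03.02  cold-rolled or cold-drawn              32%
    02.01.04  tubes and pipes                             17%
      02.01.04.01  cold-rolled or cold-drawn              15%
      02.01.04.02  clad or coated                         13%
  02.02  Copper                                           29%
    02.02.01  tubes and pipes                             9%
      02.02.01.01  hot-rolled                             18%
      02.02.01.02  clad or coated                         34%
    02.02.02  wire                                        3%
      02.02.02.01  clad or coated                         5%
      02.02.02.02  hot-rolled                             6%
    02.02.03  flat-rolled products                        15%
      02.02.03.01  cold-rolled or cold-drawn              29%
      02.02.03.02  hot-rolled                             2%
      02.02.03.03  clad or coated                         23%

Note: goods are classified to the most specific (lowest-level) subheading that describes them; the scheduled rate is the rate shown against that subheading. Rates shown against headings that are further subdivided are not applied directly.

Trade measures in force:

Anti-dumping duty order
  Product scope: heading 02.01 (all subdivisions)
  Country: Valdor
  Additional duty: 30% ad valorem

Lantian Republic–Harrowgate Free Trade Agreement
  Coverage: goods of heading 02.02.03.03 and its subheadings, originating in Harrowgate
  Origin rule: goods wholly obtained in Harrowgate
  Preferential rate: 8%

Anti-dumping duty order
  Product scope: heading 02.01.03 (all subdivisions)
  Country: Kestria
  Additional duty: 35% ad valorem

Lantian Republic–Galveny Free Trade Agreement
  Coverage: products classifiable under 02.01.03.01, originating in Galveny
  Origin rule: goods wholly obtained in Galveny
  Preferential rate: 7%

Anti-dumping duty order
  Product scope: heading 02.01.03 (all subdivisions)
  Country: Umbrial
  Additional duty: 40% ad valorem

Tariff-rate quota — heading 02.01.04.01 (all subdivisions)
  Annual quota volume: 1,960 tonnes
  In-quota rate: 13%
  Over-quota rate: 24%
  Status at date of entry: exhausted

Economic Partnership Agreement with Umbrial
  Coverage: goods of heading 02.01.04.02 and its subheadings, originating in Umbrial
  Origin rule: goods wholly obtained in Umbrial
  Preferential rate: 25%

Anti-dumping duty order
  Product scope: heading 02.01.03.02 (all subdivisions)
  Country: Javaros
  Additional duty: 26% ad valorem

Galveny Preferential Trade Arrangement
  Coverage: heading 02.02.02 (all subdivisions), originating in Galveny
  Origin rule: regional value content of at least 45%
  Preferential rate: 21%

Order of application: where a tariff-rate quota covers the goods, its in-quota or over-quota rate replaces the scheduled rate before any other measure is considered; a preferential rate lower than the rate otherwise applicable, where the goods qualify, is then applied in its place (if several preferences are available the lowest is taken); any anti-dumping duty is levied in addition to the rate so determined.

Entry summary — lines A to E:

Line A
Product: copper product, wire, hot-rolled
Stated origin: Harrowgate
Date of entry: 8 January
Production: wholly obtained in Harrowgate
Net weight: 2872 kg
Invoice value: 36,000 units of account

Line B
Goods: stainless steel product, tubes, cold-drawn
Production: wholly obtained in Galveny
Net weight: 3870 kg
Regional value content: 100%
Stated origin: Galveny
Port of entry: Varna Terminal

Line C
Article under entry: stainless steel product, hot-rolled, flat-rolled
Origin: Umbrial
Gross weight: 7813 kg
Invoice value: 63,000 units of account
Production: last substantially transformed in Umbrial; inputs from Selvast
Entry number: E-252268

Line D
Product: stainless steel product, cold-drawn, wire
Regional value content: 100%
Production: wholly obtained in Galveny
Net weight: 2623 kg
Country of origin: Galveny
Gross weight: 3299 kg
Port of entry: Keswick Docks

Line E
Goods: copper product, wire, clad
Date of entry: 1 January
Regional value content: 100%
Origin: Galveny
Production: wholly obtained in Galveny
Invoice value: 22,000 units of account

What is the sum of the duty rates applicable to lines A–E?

Line A: copper → 02.02; wire → 02.02.02; hot-rolled → 02.02.02.02. Scheduled 6%. Harrowgate agreement on 02.02.03.03: 02.02.02.02 not covered. → 6%.
Line B: stainless steel → 02.01; tubes → 02.01.04; cold-drawn → 02.01.04.01. Scheduled 15%. quota on 02.01.04.01 exhausted → over-quota 24%; Galveny agreement on 02.01.03.01: 02.01.04.01 not covered; Galveny agreement on 02.02.02: 02.01.04.01 not covered. → 24%.
Line C: stainless steel → 02.01; flat-rolled → 02.01.03; hot-rolled → 02.01.03.01. Scheduled 9%. Umbrial agreement on 02.01.04.02: 02.01.03.01 not covered; anti-dumping (Umbrial, 02.01.03): +40%; total 9% + 40% = 49%. → 49%.
Line D: stainless steel → 02.01; wire → 02.01.02; cold-drawn → 02.01.02.02. Scheduled 17%. Galveny agreement on 02.01.03.01: 02.01.02.02 not covered; Galveny agreement on 02.02.02: 02.01.02.02 not covered. → 17%.
Line E: copper → 02.02; wire → 02.02.02; clad → 02.02.02.01. Scheduled 5%. Galveny agreement on 02.01.03.01: 02.02.02.01 not covered; Galveny agreement on 02.02.02: RVC ≥ 45% → 21% available; preference 21% not lower than 5% → no reduction. → 5%.
Sum: 6% + 24% + 49% + 17% + 5% = 101%.

101%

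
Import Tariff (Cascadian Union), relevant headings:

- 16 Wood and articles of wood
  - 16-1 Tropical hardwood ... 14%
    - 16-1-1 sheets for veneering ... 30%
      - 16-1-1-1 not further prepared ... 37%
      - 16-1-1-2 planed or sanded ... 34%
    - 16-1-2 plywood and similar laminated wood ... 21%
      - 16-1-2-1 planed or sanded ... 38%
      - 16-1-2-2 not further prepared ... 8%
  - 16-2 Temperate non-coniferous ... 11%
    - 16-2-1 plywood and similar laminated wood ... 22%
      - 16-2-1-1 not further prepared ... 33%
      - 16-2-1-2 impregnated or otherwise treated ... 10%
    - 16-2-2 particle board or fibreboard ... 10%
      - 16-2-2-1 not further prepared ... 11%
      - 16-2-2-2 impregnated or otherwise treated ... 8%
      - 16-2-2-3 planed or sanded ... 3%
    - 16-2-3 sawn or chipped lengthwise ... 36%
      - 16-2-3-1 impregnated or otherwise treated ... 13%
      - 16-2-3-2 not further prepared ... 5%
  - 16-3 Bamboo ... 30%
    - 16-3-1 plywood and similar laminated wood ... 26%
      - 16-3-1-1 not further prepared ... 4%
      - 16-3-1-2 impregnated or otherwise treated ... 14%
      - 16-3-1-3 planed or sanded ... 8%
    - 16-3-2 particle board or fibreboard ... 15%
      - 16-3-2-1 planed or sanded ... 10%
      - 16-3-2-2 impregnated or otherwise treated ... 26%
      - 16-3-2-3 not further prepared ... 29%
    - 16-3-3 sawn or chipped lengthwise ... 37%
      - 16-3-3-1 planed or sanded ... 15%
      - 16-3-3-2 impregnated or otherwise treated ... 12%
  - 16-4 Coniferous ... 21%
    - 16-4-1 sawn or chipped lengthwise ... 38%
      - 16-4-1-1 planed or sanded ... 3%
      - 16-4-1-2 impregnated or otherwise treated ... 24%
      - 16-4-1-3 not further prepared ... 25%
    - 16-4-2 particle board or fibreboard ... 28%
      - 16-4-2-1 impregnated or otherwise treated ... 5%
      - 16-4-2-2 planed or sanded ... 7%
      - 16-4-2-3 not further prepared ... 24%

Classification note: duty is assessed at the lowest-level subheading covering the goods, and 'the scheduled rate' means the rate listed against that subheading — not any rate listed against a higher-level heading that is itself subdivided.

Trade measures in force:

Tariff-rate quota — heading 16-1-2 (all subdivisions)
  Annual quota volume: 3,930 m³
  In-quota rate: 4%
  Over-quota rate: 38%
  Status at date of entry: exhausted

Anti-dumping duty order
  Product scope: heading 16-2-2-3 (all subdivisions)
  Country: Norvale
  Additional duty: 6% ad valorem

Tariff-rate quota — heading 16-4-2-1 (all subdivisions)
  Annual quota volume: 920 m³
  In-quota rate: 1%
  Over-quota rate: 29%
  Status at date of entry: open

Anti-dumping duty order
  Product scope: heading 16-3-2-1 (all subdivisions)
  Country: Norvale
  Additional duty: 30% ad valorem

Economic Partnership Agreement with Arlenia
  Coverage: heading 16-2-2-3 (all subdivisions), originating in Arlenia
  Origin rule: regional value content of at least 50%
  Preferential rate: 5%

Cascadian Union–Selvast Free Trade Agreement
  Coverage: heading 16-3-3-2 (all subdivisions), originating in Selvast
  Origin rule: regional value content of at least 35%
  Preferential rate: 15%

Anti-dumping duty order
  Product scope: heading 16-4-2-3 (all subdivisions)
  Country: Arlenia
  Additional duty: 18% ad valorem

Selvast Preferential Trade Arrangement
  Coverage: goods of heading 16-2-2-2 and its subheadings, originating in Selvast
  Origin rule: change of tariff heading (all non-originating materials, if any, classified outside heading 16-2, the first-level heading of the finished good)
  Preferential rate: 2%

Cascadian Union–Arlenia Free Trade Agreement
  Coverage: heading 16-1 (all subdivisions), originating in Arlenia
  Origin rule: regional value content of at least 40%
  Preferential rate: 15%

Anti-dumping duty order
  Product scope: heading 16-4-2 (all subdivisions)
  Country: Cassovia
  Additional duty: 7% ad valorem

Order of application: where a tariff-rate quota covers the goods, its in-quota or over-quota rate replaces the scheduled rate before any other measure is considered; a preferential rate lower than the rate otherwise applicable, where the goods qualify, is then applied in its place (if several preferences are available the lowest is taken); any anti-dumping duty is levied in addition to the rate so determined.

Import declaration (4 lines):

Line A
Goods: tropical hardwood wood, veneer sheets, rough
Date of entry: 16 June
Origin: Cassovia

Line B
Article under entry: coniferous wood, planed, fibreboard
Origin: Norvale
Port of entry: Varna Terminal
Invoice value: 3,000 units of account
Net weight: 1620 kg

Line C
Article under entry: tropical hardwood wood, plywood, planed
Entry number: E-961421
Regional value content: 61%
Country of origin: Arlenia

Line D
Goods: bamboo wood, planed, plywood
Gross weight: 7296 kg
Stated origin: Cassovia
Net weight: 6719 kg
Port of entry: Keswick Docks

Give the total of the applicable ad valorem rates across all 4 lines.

67%

Line A: tropical hardwood → 16-1; veneer sheets → 16-1-1; rough → 16-1-1-1. Scheduled 37%. No special measure applies. → 37%.
Line B: coniferous → 16-4; fibreboard → 16-4-2; planed → 16-4-2-2. Scheduled 7%. No special measure applies. → 7%.
Line C: tropical hardwood → 16-1; plywood → 16-1-2; planed → 16-1-2-1. Scheduled 38%. quota on 16-1-2 exhausted → over-quota 38%; Arlenia agreement on 16-2-2-3: 16-1-2-1 not covered; Arlenia agreement on 16-1: RVC ≥ 40% → 15% available; preferential 15%. → 15%.
Line D: bamboo → 16-3; plywood → 16-3-1; planed → 16-3-1-3. Scheduled 8%. No special measure applies. → 8%.
Sum: 37% + 7% + 15% + 8% = 67%.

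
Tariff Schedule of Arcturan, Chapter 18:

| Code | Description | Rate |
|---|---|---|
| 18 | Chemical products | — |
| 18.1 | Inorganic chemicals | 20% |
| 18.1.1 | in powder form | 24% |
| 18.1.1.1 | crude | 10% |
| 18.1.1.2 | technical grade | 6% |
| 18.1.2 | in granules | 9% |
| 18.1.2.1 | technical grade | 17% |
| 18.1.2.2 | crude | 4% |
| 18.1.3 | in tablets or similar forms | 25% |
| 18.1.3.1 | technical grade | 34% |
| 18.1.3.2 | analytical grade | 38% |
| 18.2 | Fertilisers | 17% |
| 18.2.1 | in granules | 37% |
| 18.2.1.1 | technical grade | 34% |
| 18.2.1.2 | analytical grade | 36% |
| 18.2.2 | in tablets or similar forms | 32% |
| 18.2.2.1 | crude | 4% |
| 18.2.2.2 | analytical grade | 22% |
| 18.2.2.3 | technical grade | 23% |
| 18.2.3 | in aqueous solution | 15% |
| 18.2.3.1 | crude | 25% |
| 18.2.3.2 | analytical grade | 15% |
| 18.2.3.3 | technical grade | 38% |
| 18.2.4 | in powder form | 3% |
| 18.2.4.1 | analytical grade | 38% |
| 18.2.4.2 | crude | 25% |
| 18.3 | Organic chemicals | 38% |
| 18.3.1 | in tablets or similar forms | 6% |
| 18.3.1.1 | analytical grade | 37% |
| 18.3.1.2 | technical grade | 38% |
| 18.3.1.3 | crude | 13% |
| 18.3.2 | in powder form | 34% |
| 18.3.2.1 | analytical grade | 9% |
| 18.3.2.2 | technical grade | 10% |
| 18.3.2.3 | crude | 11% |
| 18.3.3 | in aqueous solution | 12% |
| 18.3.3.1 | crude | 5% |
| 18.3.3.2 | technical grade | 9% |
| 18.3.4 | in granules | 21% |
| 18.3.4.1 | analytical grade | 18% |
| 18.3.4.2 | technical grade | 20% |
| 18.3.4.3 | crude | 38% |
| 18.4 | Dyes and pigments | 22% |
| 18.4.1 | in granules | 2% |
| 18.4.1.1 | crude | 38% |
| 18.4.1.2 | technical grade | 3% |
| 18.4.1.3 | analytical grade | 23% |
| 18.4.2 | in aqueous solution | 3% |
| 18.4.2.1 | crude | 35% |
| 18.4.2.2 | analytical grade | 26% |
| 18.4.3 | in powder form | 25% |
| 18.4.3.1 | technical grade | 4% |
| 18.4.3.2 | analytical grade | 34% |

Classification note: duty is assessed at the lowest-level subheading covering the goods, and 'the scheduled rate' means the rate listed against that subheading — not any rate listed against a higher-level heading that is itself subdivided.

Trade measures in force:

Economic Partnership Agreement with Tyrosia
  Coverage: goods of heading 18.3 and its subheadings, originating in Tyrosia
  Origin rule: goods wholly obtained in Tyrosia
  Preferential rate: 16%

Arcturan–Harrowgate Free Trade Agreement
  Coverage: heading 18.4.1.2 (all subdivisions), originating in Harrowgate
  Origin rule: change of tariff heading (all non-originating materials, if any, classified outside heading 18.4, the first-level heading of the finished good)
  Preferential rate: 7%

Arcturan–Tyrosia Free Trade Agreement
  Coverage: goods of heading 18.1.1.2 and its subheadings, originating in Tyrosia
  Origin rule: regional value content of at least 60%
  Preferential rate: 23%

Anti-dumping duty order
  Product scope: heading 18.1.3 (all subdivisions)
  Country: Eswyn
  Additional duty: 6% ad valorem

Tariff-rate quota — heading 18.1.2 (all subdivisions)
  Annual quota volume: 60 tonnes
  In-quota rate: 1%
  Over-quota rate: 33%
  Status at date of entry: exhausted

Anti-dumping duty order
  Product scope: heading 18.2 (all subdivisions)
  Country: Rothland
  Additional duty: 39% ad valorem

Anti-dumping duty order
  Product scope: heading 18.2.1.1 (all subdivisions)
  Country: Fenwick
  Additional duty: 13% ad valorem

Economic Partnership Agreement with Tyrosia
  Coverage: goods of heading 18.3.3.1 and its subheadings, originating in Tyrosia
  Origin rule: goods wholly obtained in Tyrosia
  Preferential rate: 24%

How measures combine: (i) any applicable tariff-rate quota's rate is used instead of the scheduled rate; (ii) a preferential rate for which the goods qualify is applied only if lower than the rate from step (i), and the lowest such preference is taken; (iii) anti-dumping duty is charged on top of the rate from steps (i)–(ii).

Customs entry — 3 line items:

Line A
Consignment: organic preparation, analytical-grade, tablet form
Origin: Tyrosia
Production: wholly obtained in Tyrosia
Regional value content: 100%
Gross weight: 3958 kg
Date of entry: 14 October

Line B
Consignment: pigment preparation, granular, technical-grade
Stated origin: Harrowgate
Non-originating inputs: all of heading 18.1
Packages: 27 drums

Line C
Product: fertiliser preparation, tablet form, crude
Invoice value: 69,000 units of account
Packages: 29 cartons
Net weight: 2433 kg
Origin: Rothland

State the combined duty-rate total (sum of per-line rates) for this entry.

62%

Line A: organic → 18.3; tablet form → 18.3.1; analytical-grade → 18.3.1.1. Scheduled 37%. Tyrosia agreement on 18.3: wholly obtained → 16% available; Tyrosia agreement on 18.1.1.2: 18.3.1.1 not covered; Tyrosia agreement on 18.3.3.1: 18.3.1.1 not covered; preferential 16%. → 16%.
Line B: pigment → 18.4; granular → 18.4.1; technical-grade → 18.4.1.2. Scheduled 3%. Harrowgate agreement on 18.4.1.2: CTH met → 7% available; preference 7% not lower than 3% → no reduction. → 3%.
Line C: fertiliser → 18.2; tablet form → 18.2.2; crude → 18.2.2.1. Scheduled 4%. anti-dumping (Rothland, 18.2): +39%; total 4% + 39% = 43%. → 43%.
Sum: 16% + 3% + 43% = 62%.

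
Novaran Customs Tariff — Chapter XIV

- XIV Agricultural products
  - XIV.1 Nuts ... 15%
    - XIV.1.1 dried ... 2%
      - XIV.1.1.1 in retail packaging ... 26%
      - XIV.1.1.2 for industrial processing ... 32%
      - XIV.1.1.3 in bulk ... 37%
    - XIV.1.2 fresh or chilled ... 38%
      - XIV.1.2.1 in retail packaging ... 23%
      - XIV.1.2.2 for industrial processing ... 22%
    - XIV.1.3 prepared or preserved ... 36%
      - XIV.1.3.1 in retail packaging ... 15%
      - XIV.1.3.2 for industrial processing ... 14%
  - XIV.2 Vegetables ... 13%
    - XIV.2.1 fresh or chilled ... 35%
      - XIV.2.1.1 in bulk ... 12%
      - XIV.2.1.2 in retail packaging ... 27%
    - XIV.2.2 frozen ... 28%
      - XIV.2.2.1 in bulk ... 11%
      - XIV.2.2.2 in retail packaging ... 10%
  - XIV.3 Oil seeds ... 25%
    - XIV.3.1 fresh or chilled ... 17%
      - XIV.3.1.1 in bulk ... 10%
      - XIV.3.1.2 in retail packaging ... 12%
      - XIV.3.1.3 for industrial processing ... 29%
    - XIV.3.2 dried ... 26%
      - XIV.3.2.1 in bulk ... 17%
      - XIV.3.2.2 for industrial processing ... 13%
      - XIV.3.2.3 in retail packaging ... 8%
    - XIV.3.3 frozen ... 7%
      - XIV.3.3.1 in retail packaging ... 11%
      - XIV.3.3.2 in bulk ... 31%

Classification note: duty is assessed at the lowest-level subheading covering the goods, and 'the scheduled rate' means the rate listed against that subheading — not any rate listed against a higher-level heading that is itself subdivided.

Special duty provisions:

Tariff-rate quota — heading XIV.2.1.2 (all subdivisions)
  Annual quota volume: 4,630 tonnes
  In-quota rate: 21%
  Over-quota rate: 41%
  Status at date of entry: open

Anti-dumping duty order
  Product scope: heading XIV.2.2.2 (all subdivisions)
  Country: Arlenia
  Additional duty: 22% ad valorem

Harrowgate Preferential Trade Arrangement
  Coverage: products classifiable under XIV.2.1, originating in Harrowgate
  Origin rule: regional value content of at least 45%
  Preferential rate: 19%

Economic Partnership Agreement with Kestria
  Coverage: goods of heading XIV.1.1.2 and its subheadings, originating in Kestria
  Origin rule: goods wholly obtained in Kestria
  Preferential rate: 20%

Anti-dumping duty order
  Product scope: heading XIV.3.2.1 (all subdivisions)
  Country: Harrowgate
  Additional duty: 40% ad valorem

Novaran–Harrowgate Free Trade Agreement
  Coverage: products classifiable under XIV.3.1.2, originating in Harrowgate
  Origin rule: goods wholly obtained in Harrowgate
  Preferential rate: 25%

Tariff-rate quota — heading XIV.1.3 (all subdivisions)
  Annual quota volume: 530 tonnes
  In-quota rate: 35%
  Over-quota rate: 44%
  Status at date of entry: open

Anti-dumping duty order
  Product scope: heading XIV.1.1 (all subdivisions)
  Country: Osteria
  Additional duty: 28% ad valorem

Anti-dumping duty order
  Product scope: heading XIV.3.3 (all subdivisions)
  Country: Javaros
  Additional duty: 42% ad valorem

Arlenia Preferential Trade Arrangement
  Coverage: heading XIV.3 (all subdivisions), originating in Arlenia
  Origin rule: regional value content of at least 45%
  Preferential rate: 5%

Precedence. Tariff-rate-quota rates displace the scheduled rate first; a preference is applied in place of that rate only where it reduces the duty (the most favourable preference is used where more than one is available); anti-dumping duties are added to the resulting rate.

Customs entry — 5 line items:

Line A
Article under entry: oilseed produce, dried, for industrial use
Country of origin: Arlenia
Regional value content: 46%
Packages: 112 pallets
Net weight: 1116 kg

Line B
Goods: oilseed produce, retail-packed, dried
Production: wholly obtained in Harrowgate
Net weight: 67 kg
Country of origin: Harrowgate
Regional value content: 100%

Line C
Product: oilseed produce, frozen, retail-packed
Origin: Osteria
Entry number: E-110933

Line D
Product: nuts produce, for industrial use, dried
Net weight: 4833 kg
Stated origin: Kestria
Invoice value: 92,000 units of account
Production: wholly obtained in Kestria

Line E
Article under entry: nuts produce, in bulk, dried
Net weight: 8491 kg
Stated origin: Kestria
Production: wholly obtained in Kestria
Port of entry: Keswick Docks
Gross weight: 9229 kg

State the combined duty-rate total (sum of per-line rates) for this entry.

Line A: oilseed → XIV.3; dried → XIV.3.2; for industrial use → XIV.3.2.2. Scheduled 13%. Arlenia agreement on XIV.3: RVC ≥ 45% → 5% available; preferential 5%. → 5%.
Line B: oilseed → XIV.3; dried → XIV.3.2; retail-packed → XIV.3.2.3. Scheduled 8%. Harrowgate agreement on XIV.2.1: XIV.3.2.3 not covered; Harrowgate agreement on XIV.3.1.2: XIV.3.2.3 not covered. → 8%.
Line C: oilseed → XIV.3; frozen → XIV.3.3; retail-packed → XIV.3.3.1. Scheduled 11%. No special measure applies. → 11%.
Line D: nuts → XIV.1; dried → XIV.1.1; for industrial use → XIV.1.1.2. Scheduled 32%. Kestria agreement on XIV.1.1.2: wholly obtained → 20% available; preferential 20%. → 20%.
Line E: nuts → XIV.1; dried → XIV.1.1; in bulk → XIV.1.1.3. Scheduled 37%. Kestria agreement on XIV.1.1.2: XIV.1.1.3 not covered. → 37%.
Sum: 5% + 8% + 11% + 20% + 37% = 81%.

81%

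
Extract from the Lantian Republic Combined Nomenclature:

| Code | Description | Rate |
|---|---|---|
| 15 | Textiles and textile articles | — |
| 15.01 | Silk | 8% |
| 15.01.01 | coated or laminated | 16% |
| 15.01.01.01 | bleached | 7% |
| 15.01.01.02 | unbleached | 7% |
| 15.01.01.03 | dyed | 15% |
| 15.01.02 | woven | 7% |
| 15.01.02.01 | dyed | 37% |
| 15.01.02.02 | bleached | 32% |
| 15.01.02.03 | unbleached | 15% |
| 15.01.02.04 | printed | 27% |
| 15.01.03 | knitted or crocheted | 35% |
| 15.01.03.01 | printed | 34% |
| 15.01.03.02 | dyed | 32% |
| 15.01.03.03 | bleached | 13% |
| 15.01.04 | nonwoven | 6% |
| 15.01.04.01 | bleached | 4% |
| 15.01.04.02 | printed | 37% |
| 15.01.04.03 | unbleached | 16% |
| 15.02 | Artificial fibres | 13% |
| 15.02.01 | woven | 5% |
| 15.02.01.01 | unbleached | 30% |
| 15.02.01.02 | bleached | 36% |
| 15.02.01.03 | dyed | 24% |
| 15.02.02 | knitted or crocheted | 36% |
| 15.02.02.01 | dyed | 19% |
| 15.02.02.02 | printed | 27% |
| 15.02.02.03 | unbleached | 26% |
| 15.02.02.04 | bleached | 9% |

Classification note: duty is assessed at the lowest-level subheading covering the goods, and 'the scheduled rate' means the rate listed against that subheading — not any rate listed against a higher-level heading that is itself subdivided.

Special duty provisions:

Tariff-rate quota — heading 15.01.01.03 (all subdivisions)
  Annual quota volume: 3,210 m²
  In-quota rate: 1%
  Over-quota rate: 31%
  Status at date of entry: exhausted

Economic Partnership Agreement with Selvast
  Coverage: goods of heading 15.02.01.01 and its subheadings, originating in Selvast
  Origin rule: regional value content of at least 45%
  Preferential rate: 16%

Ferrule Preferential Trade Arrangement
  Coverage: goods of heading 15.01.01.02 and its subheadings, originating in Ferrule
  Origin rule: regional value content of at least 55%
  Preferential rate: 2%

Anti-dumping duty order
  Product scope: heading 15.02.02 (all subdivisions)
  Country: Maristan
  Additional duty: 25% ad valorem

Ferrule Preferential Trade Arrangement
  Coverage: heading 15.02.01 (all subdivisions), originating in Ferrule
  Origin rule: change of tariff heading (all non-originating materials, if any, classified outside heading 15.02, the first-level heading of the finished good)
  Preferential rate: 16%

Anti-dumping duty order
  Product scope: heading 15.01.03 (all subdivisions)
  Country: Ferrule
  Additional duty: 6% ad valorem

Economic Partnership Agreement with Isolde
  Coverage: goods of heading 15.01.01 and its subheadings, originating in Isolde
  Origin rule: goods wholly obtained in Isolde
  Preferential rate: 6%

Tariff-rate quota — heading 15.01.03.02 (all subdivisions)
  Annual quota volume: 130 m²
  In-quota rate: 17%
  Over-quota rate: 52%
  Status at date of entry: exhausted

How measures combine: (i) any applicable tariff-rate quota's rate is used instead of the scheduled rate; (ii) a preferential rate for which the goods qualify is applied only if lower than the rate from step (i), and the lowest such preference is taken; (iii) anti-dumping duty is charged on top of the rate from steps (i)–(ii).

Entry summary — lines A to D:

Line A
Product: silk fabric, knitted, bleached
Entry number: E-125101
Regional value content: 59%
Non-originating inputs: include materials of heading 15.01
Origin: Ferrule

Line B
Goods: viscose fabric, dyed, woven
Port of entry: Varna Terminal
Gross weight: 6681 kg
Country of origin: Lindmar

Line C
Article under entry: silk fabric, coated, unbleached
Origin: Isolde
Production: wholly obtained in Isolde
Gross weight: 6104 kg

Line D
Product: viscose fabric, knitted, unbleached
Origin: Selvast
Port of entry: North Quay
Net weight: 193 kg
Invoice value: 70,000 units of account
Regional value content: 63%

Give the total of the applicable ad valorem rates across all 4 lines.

75%

Line A: silk → 15.01; knitted → 15.01.03; bleached → 15.01.03.03. Scheduled 13%. Ferrule agreement on 15.01.01.02: 15.01.03.03 not covered; Ferrule agreement on 15.02.01: 15.01.03.03 not covered; anti-dumping (Ferrule, 15.01.03): +6%; total 13% + 6% = 19%. → 19%.
Line B: viscose → 15.02; woven → 15.02.01; dyed → 15.02.01.03. Scheduled 24%. No special measure applies. → 24%.
Line C: silk → 15.01; coated → 15.01.01; unbleached → 15.01.01.02. Scheduled 7%. Isolde agreement on 15.01.01: wholly obtained → 6% available; preferential 6%. → 6%.
Line D: viscose → 15.02; knitted → 15.02.02; unbleached → 15.02.02.03. Scheduled 26%. Selvast agreement on 15.02.01.01: 15.02.02.03 not covered. → 26%.
Sum: 19% + 24% + 6% + 26% = 75%.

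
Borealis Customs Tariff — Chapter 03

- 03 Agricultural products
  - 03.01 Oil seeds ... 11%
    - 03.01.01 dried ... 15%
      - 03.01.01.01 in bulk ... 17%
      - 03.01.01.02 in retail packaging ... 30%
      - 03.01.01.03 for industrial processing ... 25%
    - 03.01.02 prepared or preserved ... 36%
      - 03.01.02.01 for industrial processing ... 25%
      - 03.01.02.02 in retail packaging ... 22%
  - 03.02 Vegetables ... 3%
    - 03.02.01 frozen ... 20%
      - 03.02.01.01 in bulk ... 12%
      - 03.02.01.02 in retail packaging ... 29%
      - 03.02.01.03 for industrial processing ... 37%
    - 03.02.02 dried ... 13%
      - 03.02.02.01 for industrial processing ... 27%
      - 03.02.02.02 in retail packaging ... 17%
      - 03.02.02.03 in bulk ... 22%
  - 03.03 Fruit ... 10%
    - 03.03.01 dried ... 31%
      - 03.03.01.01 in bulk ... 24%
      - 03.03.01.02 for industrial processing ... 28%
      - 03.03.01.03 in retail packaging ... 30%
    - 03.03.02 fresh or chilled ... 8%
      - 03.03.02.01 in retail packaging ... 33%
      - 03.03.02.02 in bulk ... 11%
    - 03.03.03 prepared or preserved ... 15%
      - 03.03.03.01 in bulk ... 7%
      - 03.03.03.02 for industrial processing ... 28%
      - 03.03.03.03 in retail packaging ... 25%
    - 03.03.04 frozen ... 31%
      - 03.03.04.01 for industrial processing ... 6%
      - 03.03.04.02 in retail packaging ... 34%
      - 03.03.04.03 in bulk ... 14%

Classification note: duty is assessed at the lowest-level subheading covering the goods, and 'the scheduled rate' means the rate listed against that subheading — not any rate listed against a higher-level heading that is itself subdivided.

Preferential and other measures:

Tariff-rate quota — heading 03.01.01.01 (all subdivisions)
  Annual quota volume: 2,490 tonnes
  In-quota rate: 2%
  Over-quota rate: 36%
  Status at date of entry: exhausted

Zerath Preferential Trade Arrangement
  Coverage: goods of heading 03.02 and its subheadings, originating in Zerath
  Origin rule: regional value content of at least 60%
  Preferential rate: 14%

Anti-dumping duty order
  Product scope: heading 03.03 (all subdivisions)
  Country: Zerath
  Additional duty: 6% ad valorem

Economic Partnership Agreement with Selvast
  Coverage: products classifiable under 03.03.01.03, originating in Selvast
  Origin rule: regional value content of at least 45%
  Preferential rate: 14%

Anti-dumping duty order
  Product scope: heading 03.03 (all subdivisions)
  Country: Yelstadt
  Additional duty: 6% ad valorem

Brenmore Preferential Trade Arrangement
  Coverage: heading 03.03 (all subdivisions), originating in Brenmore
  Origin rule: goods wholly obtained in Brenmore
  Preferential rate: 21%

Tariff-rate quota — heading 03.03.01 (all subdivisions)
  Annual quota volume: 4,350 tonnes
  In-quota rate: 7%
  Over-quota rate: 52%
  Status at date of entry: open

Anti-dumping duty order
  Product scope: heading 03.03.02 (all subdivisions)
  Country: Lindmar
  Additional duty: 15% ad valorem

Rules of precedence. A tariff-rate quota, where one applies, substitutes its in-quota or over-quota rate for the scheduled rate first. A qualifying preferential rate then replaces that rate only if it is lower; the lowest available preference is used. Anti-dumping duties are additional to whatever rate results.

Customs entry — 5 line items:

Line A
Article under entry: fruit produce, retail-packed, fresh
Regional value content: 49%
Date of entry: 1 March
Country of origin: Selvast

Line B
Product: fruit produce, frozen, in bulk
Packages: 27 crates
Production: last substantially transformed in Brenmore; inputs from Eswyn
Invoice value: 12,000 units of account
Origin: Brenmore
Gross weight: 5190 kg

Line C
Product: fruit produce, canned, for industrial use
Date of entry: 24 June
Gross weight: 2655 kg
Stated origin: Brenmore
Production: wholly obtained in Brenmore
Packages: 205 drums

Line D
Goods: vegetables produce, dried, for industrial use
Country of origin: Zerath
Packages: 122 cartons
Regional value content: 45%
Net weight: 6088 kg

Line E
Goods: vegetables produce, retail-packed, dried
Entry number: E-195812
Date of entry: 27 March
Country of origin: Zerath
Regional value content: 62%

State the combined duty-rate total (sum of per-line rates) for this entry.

109%

Line A: fruit → 03.03; fresh → 03.03.02; retail-packed → 03.03.02.01. Scheduled 33%. Selvast agreement on 03.03.01.03: 03.03.02.01 not covered. → 33%.
Line B: fruit → 03.03; frozen → 03.03.04; in bulk → 03.03.04.03. Scheduled 14%. Brenmore agreement on 03.03: not wholly obtained. → 14%.
Line C: fruit → 03.03; canned → 03.03.03; for industrial use → 03.03.03.02. Scheduled 28%. Brenmore agreement on 03.03: wholly obtained → 21% available; preferential 21%. → 21%.
Line D: vegetables → 03.02; dried → 03.02.02; for industrial use → 03.02.02.01. Scheduled 27%. Zerath agreement on 03.02: RVC < 60%. → 27%.
Line E: vegetables → 03.02; dried → 03.02.02; retail-packed → 03.02.02.02. Scheduled 17%. Zerath agreement on 03.02: RVC ≥ 60% → 14% available; preferential 14%. → 14%.
Sum: 33% + 14% + 21% + 27% + 14% = 109%.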